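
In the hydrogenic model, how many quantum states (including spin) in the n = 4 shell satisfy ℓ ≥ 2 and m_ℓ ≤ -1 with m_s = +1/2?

5

Go through ℓ = 0, …, 3 (the values permitted for n = 4).
Orbitals with ℓ ≥ 2 and m_ℓ ≤ -1, by ℓ: ℓ=2 → 2; ℓ=3 → 3.
Orbitals: 2 + 3 = 5. With m_s fixed to a single value there is one state per orbital, giving 5 states.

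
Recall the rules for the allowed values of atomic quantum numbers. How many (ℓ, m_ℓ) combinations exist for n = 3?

9

The n = 3 shell contains n² = 3² = 9 orbitals.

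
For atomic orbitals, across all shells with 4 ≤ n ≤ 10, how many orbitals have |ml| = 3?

Treat each shell separately and count matching orbitals:
n=4 → 2; n=5 → 4; n=6 → 6; n=7 → 8; n=8 → 10; n=9 → 12; n=10 → 14.
Total orbitals: 2 + 4 + 6 + 8 + 10 + 12 + 14 = 56.

56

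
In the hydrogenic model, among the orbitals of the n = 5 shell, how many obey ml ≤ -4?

For n = 5, l ranges over 0 … 4.
Orbitals with ml ≤ -4, by l: l=4 → 1.
Total orbitals: 1.

1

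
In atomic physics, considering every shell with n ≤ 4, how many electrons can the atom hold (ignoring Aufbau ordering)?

60

Total orbitals = 1² + 2² + 3² + 4² = 30. Doubling for spin gives 60 electrons.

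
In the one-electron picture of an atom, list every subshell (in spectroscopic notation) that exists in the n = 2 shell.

For n = 2, ℓ runs from 0 to 1. In spectroscopic notation ℓ = 0,1,2,… ↔ s,p,d,f,g,h,i, so the subshells are 2s, 2p.

2s, 2p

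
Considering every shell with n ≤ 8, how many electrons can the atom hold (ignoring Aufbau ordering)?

408

Total orbitals = 1² + 2² + 3² + 4² + 5² + 6² + 7² + 8² = 204. Doubling for spin gives 408 electrons.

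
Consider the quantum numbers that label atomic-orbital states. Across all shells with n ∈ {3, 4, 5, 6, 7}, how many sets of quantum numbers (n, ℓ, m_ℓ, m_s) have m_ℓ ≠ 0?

220

For each n in the range, tally the orbitals obeying m_ℓ ≠ 0:
n=3 → 6; n=4 → 12; n=5 → 20; n=6 → 30; n=7 → 42.
Orbitals: 6 + 12 + 20 + 30 + 42 = 110. Including both spin states (m_s = ±1/2) gives 2 × 110 = 220 states.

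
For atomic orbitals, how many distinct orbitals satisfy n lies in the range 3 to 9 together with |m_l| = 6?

12

For each n in the range, tally the orbitals obeying |m_l| = 6:
n=7 → 2; n=8 → 4; n=9 → 6.
Total orbitals: 2 + 4 + 6 = 12.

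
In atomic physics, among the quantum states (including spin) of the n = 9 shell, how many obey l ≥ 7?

Contributions: l=7 → 15; l=8 → 17.
Orbitals: 15 + 17 = 32. Each orbital carries two spin states, so 32 × 2 = 64 states.

64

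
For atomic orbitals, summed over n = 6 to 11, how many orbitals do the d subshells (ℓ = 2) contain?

A d subshell (ℓ = 2) exists for every n ≥ 3, so shells n = 6, 7, 8, 9, 10, 11 each contribute one — 6 subshells.
Since each d subshell has 2·2+1 = 5 orbitals, the total is 6 × 5 = 30.

30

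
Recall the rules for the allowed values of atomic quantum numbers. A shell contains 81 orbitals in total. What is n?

n = 9

n² = 81 ⇒ n = 9.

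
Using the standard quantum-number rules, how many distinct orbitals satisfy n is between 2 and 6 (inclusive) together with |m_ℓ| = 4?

Count contributing orbitals for each principal shell:
n=5 → 2; n=6 → 4.
Total orbitals: 2 + 4 = 6.

6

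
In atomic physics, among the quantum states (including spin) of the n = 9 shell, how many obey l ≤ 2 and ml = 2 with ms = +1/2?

For n = 9, l ranges over 0 … 8.
Orbitals with l ≤ 2 and ml = 2, by l: l=2 → 1.
Orbitals: 1. With ms fixed to a single value there is one state per orbital, giving 1 state.

1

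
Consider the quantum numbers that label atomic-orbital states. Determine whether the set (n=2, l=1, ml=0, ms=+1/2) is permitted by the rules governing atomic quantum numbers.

n = 2 is a positive integer. l = 1 satisfies 0 ≤ l ≤ n−1 = 1. ml = 0 lies in the range −l … +l (here −1 … 1). ms = +1/2 is one of ±1/2.
All four constraints are satisfied.

Allowed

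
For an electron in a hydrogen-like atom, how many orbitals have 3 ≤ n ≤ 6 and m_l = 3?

Treat each shell separately and count matching orbitals:
n=4 → 1; n=5 → 2; n=6 → 3.
Total orbitals: 1 + 2 + 3 = 6.

6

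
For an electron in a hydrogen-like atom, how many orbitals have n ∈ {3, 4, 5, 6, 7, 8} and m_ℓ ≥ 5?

Per-shell orbital counts meeting the constraint:
n=6 → 1; n=7 → 3; n=8 → 6.
Total orbitals: 1 + 3 + 6 = 10.

10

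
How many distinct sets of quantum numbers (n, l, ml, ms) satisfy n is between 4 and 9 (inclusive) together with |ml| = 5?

Treat each shell separately and count matching orbitals:
n=6 → 2; n=7 → 4; n=8 → 6; n=9 → 8.
Orbitals: 2 + 4 + 6 + 8 = 20. Including both spin states (ms = ±1/2) gives 2 × 20 = 40 states.

40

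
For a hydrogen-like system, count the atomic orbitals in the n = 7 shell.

49

The n = 7 shell contains n² = 7² = 49 orbitals.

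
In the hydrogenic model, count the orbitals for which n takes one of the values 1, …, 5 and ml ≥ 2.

Go shell by shell, enumerating (l, ml) with ml ≥ 2:
n=3 → 1; n=4 → 3; n=5 → 6.
Total orbitals: 1 + 3 + 6 = 10.

10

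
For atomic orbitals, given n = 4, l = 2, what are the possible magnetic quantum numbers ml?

ml takes every integer from −l to +l. With l = 2 that gives the 5 values -2, -1, 0, 1, 2.

-2, -1, 0, 1, 2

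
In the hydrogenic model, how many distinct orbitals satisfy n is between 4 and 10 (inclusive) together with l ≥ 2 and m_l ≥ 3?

84

Go shell by shell, enumerating (l, m_l) with l ≥ 2 and m_l ≥ 3:
n=4 → 1; n=5 → 3; n=6 → 6; n=7 → 10; n=8 → 15; n=9 → 21; n=10 → 28.
Total orbitals: 1 + 3 + 6 + 10 + 15 + 21 + 28 = 84.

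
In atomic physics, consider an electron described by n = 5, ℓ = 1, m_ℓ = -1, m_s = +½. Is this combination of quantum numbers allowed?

n = 5 is a positive integer. ℓ = 1 satisfies 0 ≤ ℓ ≤ n−1 = 4. m_ℓ = -1 lies in the range −ℓ … +ℓ (here −1 … 1). m_s = +1/2 is one of ±1/2.
All four constraints are satisfied.

Valid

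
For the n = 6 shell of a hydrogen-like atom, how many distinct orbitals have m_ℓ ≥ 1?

15

Go through ℓ = 0, …, 5 (the values permitted for n = 6).
The (ℓ, m_ℓ) pairs meeting m_ℓ ≥ 1 give: ℓ=1 → 1; ℓ=2 → 2; ℓ=3 → 3; ℓ=4 → 4; ℓ=5 → 5.
Total orbitals: 1 + 2 + 3 + 4 + 5 = 15.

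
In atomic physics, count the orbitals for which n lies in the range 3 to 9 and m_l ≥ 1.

For each n in the range, tally the orbitals obeying m_l ≥ 1:
n=3 → 3; n=4 → 6; n=5 → 10; n=6 → 15; n=7 → 21; n=8 → 28; n=9 → 36.
Total orbitals: 3 + 6 + 10 + 15 + 21 + 28 + 36 = 119.

119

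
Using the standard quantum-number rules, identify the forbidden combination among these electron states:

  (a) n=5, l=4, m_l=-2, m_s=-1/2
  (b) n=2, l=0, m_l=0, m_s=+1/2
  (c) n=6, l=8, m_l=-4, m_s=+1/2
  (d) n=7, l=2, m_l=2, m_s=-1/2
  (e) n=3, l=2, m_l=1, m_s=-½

(c)

(c) has l = 8 ≥ n = 6, violating 0 ≤ l ≤ n−1.
The remaining sets (a), (b), (d), (e) satisfy all four rules.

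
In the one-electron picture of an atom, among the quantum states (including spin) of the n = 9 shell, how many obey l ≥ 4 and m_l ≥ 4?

Per l-value: l=4 → 1; l=5 → 2; l=6 → 3; l=7 → 4; l=8 → 5.
Orbitals: 1 + 2 + 3 + 4 + 5 = 15. Each orbital carries two spin states, so 15 × 2 = 30 states.

30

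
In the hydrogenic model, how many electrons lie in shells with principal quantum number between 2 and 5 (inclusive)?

108

Shell n has n² orbitals: 2²=4 + 3²=9 + 4²=16 + 5²=25 = 54 orbitals.
Two spin states per orbital: 2 × 54 = 108 electrons.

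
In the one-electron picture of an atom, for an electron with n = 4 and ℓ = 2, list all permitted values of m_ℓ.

m_ℓ takes every integer from −ℓ to +ℓ. With ℓ = 2 that gives the 5 values -2, -1, 0, 1, 2.

-2, -1, 0, 1, 2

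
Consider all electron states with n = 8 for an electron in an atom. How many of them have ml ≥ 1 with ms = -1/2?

The (l, ml) pairs meeting ml ≥ 1 give: l=1 → 1; l=2 → 2; l=3 → 3; l=4 → 4; l=5 → 5; l=6 → 6; l=7 → 7.
Orbitals: 1 + 2 + 3 + 4 + 5 + 6 + 7 = 28. With ms fixed to a single value there is one state per orbital, giving 28 states.

28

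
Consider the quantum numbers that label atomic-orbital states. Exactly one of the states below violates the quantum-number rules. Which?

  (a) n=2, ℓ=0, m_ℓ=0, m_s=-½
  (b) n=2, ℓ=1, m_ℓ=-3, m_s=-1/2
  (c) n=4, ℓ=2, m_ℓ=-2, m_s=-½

(b) has |m_ℓ| = 3 > ℓ = 1, violating −ℓ ≤ m_ℓ ≤ ℓ.
The remaining sets (a), (c) satisfy all four rules.

(b)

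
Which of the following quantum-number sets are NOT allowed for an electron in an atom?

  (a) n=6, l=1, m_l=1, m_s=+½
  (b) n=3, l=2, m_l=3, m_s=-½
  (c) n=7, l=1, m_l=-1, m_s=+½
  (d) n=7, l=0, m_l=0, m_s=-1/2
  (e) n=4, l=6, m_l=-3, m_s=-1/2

(b) and (e)

(b) has |m_l| = 3 > l = 2, violating −l ≤ m_l ≤ l.
(e) has l = 6 ≥ n = 4, violating 0 ≤ l ≤ n−1.
The remaining sets (a), (c), (d) satisfy all four rules.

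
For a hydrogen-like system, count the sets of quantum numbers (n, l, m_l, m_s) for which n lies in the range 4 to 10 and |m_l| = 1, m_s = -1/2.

84

Per-shell orbital counts meeting the constraint:
n=4 → 6; n=5 → 8; n=6 → 10; n=7 → 12; n=8 → 14; n=9 → 16; n=10 → 18.
Orbitals: 6 + 8 + 10 + 12 + 14 + 16 + 18 = 84. With m_s fixed to -1/2 there is one state per orbital, so 84 states.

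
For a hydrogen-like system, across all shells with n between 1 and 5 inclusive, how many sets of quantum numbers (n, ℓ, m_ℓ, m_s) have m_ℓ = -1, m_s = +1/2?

Treat each shell separately and count matching orbitals:
n=2 → 1; n=3 → 2; n=4 → 3; n=5 → 4.
Orbitals: 1 + 2 + 3 + 4 = 10. With m_s fixed to +1/2 there is one state per orbital, so 10 states.

10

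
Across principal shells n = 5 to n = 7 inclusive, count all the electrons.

Shell n has n² orbitals: 5²=25 + 6²=36 + 7²=49 = 110 orbitals.
Two spin states per orbital: 2 × 110 = 220 electrons.

220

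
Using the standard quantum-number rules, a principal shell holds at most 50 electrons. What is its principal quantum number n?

n = 5

2n² = 50 ⇒ n² = 25 ⇒ n = 5.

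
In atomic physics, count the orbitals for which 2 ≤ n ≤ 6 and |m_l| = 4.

For each n in the range, tally the orbitals obeying |m_l| = 4:
n=5 → 2; n=6 → 4.
Total orbitals: 2 + 4 = 6.

6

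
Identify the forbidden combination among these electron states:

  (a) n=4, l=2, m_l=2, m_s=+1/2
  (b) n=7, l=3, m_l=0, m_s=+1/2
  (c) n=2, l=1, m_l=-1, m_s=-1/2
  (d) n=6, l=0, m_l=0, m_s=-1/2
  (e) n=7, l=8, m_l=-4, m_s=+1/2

(e)

(e) has l = 8 ≥ n = 7, violating 0 ≤ l ≤ n−1.
The remaining sets (a), (b), (c), (d) satisfy all four rules.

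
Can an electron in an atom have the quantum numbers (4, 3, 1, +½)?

n = 4 is a positive integer. l = 3 satisfies 0 ≤ l ≤ n−1 = 3. ml = 1 lies in the range −l … +l (here −3 … 3). ms = +1/2 is one of ±1/2.
All four constraints are satisfied.

Yes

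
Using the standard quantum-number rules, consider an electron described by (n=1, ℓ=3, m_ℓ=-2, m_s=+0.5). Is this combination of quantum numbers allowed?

No

The orbital quantum number must satisfy 0 ≤ ℓ ≤ n−1. With n = 1 the allowed ℓ values are 0, so ℓ = 3 is out of range.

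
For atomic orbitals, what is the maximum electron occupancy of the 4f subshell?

A subshell with l = 3 has 2l+1 = 7 orbitals, each holding 2 electrons (spin ±1/2), so 7 × 2 = 14.

14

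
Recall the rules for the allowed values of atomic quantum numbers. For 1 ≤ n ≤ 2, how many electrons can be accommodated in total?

Total orbitals = 1² + 2² = 5. Doubling for spin gives 10 electrons.

10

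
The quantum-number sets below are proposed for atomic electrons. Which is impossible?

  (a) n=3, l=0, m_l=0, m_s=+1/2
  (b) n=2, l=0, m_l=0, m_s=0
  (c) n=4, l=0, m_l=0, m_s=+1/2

(b)

(b) has m_s = 0, but an electron's spin must be ±1/2.
The remaining sets (a), (c) satisfy all four rules.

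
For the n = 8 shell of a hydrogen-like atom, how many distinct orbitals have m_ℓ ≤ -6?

3

For n = 8, ℓ ranges over 0 … 7.
Per ℓ-value: ℓ=6 → 1; ℓ=7 → 2.
Total orbitals: 1 + 2 = 3.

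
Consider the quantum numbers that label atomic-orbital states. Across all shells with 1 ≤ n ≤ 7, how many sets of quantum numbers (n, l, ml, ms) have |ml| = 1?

Go shell by shell, enumerating (l, ml) with |ml| = 1:
n=2 → 2; n=3 → 4; n=4 → 6; n=5 → 8; n=6 → 10; n=7 → 12.
Orbitals: 2 + 4 + 6 + 8 + 10 + 12 = 42. Including both spin states (ms = ±1/2) gives 2 × 42 = 84 states.

84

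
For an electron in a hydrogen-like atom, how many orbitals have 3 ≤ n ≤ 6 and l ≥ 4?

Work shell by shell — for each n, count the (l, m_l) pairs that satisfy l ≥ 4:
n=5 → 9; n=6 → 20.
Total orbitals: 9 + 20 = 29.

29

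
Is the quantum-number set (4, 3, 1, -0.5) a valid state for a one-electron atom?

Yes

n = 4 is a positive integer. l = 3 satisfies 0 ≤ l ≤ n−1 = 3. m_l = 1 lies in the range −l … +l (here −3 … 3). m_s = -1/2 is one of ±1/2.
All four constraints are satisfied.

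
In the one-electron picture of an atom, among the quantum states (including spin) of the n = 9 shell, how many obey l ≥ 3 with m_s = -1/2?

The n = 9 shell has l = 0 through 8; check each.
Orbitals with l ≥ 3, by l: l=3 → 7; l=4 → 9; l=5 → 11; l=6 → 13; l=7 → 15; l=8 → 17.
Orbitals: 7 + 9 + 11 + 13 + 15 + 17 = 72. With m_s fixed to a single value there is one state per orbital, giving 72 states.

72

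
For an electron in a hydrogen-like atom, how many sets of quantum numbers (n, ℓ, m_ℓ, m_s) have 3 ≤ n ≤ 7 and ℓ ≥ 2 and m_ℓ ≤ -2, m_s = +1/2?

Treat each shell separately and count matching orbitals:
n=3 → 1; n=4 → 3; n=5 → 6; n=6 → 10; n=7 → 15.
Orbitals: 1 + 3 + 6 + 10 + 15 = 35. With m_s fixed to +1/2 there is one state per orbital, so 35 states.

35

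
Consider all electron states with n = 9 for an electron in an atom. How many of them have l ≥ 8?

Go through l = 0, …, 8 (the values permitted for n = 9).
Orbitals with l ≥ 8, by l: l=8 → 17.
Orbitals: 17. Each orbital carries two spin states, so 17 × 2 = 34 states.

34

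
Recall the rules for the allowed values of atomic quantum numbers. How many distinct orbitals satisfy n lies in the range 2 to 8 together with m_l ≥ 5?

10

Treat each shell separately and count matching orbitals:
n=6 → 1; n=7 → 3; n=8 → 6.
Total orbitals: 1 + 3 + 6 = 10.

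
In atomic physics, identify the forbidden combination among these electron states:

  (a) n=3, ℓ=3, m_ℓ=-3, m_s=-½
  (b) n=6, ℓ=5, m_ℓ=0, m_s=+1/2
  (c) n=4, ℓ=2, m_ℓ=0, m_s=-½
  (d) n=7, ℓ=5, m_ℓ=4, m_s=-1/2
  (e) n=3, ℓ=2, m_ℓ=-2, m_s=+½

(a)

(a) has ℓ = 3 ≥ n = 3, violating 0 ≤ ℓ ≤ n−1.
The remaining sets (b), (c), (d), (e) satisfy all four rules.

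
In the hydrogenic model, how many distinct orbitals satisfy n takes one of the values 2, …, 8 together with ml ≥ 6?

4

Per-shell orbital counts meeting the constraint:
n=7 → 1; n=8 → 3.
Total orbitals: 1 + 3 = 4.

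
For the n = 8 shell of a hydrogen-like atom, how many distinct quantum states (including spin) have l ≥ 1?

With n = 8 the allowed l are 0, 1, …, 7.
Contributions: l=1 → 3; l=2 → 5; l=3 → 7; l=4 → 9; l=5 → 11; l=6 → 13; l=7 → 15.
Orbitals: 3 + 5 + 7 + 9 + 11 + 13 + 15 = 63. Each orbital carries two spin states, so 63 × 2 = 126 states.

126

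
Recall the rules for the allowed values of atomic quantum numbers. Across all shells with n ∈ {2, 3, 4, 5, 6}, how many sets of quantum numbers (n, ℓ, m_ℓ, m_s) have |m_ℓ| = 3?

24

For each n in the range, tally the orbitals obeying |m_ℓ| = 3:
n=4 → 2; n=5 → 4; n=6 → 6.
Orbitals: 2 + 4 + 6 = 12. Including both spin states (m_s = ±1/2) gives 2 × 12 = 24 states.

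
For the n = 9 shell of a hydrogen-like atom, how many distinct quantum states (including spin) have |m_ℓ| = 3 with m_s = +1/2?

The n = 9 shell has ℓ = 0 through 8; check each.
Per ℓ-value: ℓ=3 → 2; ℓ=4 → 2; ℓ=5 → 2; ℓ=6 → 2; ℓ=7 → 2; ℓ=8 → 2.
Orbitals: 2 + 2 + 2 + 2 + 2 + 2 = 12. With m_s fixed to a single value there is one state per orbital, giving 12 states.

12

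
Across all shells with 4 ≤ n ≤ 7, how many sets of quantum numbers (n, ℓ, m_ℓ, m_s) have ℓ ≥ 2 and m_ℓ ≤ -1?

96

Work shell by shell — for each n, count the (ℓ, m_ℓ) pairs that satisfy ℓ ≥ 2 and m_ℓ ≤ -1:
n=4 → 5; n=5 → 9; n=6 → 14; n=7 → 20.
Orbitals: 5 + 9 + 14 + 20 = 48. Including both spin states (m_s = ±1/2) gives 2 × 48 = 96 states.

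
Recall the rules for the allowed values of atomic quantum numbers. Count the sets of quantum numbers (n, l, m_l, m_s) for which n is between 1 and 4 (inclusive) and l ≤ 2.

46

Work shell by shell — for each n, count the (l, m_l) pairs that satisfy l ≤ 2:
n=1 → 1; n=2 → 4; n=3 → 9; n=4 → 9.
Orbitals: 1 + 4 + 9 + 9 = 23. Including both spin states (m_s = ±1/2) gives 2 × 23 = 46 states.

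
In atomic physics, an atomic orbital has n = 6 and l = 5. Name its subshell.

l = 5 corresponds to the letter 'h', so the subshell is 6h.

6h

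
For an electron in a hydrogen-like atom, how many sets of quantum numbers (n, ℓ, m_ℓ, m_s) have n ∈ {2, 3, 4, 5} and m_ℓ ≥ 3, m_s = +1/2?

4

For each n in the range, tally the orbitals obeying m_ℓ ≥ 3:
n=4 → 1; n=5 → 3.
Orbitals: 1 + 3 = 4. With m_s fixed to +1/2 there is one state per orbital, so 4 states.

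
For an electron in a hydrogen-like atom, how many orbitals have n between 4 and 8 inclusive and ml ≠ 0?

Count contributing orbitals for each principal shell:
n=4 → 12; n=5 → 20; n=6 → 30; n=7 → 42; n=8 → 56.
Total orbitals: 12 + 20 + 30 + 42 + 56 = 160.

160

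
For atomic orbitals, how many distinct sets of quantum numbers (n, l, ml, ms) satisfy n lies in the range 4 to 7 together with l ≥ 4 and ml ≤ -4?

20

Go shell by shell, enumerating (l, ml) with l ≥ 4 and ml ≤ -4:
n=5 → 1; n=6 → 3; n=7 → 6.
Orbitals: 1 + 3 + 6 = 10. Including both spin states (ms = ±1/2) gives 2 × 10 = 20 states.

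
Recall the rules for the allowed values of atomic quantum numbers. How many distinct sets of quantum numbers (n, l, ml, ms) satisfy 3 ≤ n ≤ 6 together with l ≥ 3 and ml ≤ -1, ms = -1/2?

22

Per-shell orbital counts meeting the constraint:
n=4 → 3; n=5 → 7; n=6 → 12.
Orbitals: 3 + 7 + 12 = 22. With ms fixed to -1/2 there is one state per orbital, so 22 states.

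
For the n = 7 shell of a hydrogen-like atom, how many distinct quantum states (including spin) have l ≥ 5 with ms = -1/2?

With n = 7 the allowed l are 0, 1, …, 6.
Orbitals with l ≥ 5, by l: l=5 → 11; l=6 → 13.
Orbitals: 11 + 13 = 24. With ms fixed to a single value there is one state per orbital, giving 24 states.

24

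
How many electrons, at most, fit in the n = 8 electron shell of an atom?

A shell holds 2n² electrons: 2 × 8² = 2 × 64 = 128.

128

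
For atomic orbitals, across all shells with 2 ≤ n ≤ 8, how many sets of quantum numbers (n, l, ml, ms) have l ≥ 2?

350

Treat each shell separately and count matching orbitals:
n=3 → 5; n=4 → 12; n=5 → 21; n=6 → 32; n=7 → 45; n=8 → 60.
Orbitals: 5 + 12 + 21 + 32 + 45 + 60 = 175. Including both spin states (ms = ±1/2) gives 2 × 175 = 350 states.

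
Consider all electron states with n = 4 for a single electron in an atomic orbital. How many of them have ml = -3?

2

For n = 4, l ranges over 0 … 3.
Orbitals with ml = -3, by l: l=3 → 1.
Orbitals: 1. Each orbital carries two spin states, so 1 × 2 = 2 states.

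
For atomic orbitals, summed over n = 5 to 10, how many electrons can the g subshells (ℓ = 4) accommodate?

A g subshell (ℓ = 4) exists for every n ≥ 5, so shells n = 5, 6, 7, 8, 9, 10 each contribute one — 6 subshells.
Since each g subshell holds 2(2·4+1) = 18 electrons, the total is 6 × 18 = 108.

108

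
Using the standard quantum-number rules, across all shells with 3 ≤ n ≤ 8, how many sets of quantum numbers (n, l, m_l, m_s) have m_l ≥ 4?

40

Per-shell orbital counts meeting the constraint:
n=5 → 1; n=6 → 3; n=7 → 6; n=8 → 10.
Orbitals: 1 + 3 + 6 + 10 = 20. Including both spin states (m_s = ±1/2) gives 2 × 20 = 40 states.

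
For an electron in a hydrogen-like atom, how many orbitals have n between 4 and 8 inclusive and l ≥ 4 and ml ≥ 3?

Count contributing orbitals for each principal shell:
n=5 → 2; n=6 → 5; n=7 → 9; n=8 → 14.
Total orbitals: 2 + 5 + 9 + 14 = 30.

30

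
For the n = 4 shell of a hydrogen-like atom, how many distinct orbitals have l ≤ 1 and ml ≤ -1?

Go through l = 0, …, 3 (the values permitted for n = 4).
The (l, ml) pairs meeting l ≤ 1 and ml ≤ -1 give: l=1 → 1.
Total orbitals: 1.

1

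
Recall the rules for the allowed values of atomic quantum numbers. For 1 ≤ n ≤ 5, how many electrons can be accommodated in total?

110

Total orbitals = 1² + 2² + 3² + 4² + 5² = 55. Doubling for spin gives 110 electrons.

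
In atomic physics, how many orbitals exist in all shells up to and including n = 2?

Total orbitals = 1² + 2² = 5.

5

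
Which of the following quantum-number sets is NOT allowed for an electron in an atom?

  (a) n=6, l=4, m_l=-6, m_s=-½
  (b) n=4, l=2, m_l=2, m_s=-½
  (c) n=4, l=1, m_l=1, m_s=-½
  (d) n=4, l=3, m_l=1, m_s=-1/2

(a) has |m_l| = 6 > l = 4, violating −l ≤ m_l ≤ l.
The remaining sets (b), (c), (d) satisfy all four rules.

(a)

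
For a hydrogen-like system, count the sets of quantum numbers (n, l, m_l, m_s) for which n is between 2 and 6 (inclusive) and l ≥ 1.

Work shell by shell — for each n, count the (l, m_l) pairs that satisfy l ≥ 1:
n=2 → 3; n=3 → 8; n=4 → 15; n=5 → 24; n=6 → 35.
Orbitals: 3 + 8 + 15 + 24 + 35 = 85. Including both spin states (m_s = ±1/2) gives 2 × 85 = 170 states.

170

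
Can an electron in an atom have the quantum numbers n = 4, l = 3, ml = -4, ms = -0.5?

The magnetic quantum number must satisfy −l ≤ ml ≤ l. With l = 3, ml can only be -3, -2, -1, 0, 1, 2, 3, so ml = -4 is forbidden.

No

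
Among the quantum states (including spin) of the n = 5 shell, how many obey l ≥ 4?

The (l, ml) pairs meeting l ≥ 4 give: l=4 → 9.
Orbitals: 9. Each orbital carries two spin states, so 9 × 2 = 18 states.

18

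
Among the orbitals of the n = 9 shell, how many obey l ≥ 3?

The (l, ml) pairs meeting l ≥ 3 give: l=3 → 7; l=4 → 9; l=5 → 11; l=6 → 13; l=7 → 15; l=8 → 17.
Total orbitals: 7 + 9 + 11 + 13 + 15 + 17 = 72.

72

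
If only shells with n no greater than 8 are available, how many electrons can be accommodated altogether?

Total orbitals = 1² + 2² + 3² + 4² + 5² + 6² + 7² + 8² = 204. Doubling for spin gives 408 electrons.

408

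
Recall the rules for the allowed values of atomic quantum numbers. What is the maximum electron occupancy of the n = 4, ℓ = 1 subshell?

A subshell with ℓ = 1 has 2ℓ+1 = 3 orbitals, each holding 2 electrons (spin ±1/2), so 3 × 2 = 6.

6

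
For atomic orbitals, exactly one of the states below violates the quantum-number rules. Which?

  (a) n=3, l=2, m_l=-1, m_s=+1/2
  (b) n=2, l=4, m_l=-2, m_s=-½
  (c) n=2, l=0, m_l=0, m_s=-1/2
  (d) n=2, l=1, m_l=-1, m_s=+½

(b) has l = 4 ≥ n = 2, violating 0 ≤ l ≤ n−1.
The remaining sets (a), (c), (d) satisfy all four rules.

(b)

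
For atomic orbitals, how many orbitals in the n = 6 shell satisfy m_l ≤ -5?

The n = 6 shell has l = 0 through 5; check each.
Orbitals with m_l ≤ -5, by l: l=5 → 1.
Total orbitals: 1.

1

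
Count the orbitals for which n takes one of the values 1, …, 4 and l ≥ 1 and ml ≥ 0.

16

Per-shell orbital counts meeting the constraint:
n=2 → 2; n=3 → 5; n=4 → 9.
Total orbitals: 2 + 5 + 9 = 16.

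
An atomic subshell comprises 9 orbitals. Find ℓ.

2ℓ+1 = 9 gives ℓ = 4.

ℓ = 4 (g)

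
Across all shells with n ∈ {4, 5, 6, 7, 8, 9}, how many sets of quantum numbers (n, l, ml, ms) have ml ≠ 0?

Count contributing orbitals for each principal shell:
n=4 → 12; n=5 → 20; n=6 → 30; n=7 → 42; n=8 → 56; n=9 → 72.
Orbitals: 12 + 20 + 30 + 42 + 56 + 72 = 232. Including both spin states (ms = ±1/2) gives 2 × 232 = 464 states.

464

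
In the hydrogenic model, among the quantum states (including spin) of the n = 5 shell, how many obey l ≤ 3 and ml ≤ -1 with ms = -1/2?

Orbitals with l ≤ 3 and ml ≤ -1, by l: l=1 → 1; l=2 → 2; l=3 → 3.
Orbitals: 1 + 2 + 3 = 6. With ms fixed to a single value there is one state per orbital, giving 6 states.

6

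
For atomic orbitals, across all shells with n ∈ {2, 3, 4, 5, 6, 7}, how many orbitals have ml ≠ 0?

112

For each n in the range, tally the orbitals obeying ml ≠ 0:
n=2 → 2; n=3 → 6; n=4 → 12; n=5 → 20; n=6 → 30; n=7 → 42.
Total orbitals: 2 + 6 + 12 + 20 + 30 + 42 = 112.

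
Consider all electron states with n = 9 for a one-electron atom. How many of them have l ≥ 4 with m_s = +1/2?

The (l, m_l) pairs meeting l ≥ 4 give: l=4 → 9; l=5 → 11; l=6 → 13; l=7 → 15; l=8 → 17.
Orbitals: 9 + 11 + 13 + 15 + 17 = 65. With m_s fixed to a single value there is one state per orbital, giving 65 states.

65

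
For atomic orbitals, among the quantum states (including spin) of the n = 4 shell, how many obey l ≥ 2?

24

Per l-value: l=2 → 5; l=3 → 7.
Orbitals: 5 + 7 = 12. Each orbital carries two spin states, so 12 × 2 = 24 states.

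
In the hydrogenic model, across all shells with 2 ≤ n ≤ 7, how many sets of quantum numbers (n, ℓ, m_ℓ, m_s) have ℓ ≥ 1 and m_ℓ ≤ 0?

154

For each n in the range, tally the orbitals obeying ℓ ≥ 1 and m_ℓ ≤ 0:
n=2 → 2; n=3 → 5; n=4 → 9; n=5 → 14; n=6 → 20; n=7 → 27.
Orbitals: 2 + 5 + 9 + 14 + 20 + 27 = 77. Including both spin states (m_s = ±1/2) gives 2 × 77 = 154 states.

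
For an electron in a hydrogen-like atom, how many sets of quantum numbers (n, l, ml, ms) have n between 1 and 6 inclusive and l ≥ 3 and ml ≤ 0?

56

Count contributing orbitals for each principal shell:
n=4 → 4; n=5 → 9; n=6 → 15.
Orbitals: 4 + 9 + 15 = 28. Including both spin states (ms = ±1/2) gives 2 × 28 = 56 states.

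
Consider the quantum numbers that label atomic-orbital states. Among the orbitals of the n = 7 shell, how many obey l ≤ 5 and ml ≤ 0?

21

Go through l = 0, …, 6 (the values permitted for n = 7).
The (l, ml) pairs meeting l ≤ 5 and ml ≤ 0 give: l=0 → 1; l=1 → 2; l=2 → 3; l=3 → 4; l=4 → 5; l=5 → 6.
Total orbitals: 1 + 2 + 3 + 4 + 5 + 6 = 21.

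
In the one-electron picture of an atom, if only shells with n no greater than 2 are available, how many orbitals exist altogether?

Total orbitals = 1² + 2² = 5.

5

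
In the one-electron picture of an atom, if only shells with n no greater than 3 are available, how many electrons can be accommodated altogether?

28

Total orbitals = 1² + 2² + 3² = 14. Doubling for spin gives 28 electrons.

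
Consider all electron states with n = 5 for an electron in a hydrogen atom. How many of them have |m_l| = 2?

12

With n = 5 the allowed l are 0, 1, …, 4.
Contributions: l=2 → 2; l=3 → 2; l=4 → 2.
Orbitals: 2 + 2 + 2 = 6. Each orbital carries two spin states, so 6 × 2 = 12 states.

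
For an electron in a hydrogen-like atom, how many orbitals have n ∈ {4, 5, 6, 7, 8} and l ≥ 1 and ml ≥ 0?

Go shell by shell, enumerating (l, ml) with l ≥ 1 and ml ≥ 0:
n=4 → 9; n=5 → 14; n=6 → 20; n=7 → 27; n=8 → 35.
Total orbitals: 9 + 14 + 20 + 27 + 35 = 105.

105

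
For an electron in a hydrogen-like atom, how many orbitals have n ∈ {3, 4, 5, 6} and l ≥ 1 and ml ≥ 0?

For each n in the range, tally the orbitals obeying l ≥ 1 and ml ≥ 0:
n=3 → 5; n=4 → 9; n=5 → 14; n=6 → 20.
Total orbitals: 5 + 9 + 14 + 20 = 48.

48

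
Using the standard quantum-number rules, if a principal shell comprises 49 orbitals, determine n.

n = 7

n² = 49 ⇒ n = 7.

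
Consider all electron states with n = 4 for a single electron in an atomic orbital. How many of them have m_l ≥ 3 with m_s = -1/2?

The n = 4 shell has l = 0 through 3; check each.
Orbitals with m_l ≥ 3, by l: l=3 → 1.
Orbitals: 1. With m_s fixed to a single value there is one state per orbital, giving 1 state.

1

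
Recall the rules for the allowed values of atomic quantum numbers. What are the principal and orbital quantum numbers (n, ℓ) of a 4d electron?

The leading integer gives n = 4; the letter 'd' means ℓ = 2.

n = 4, ℓ = 2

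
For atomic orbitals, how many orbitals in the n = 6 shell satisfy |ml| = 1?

10

With n = 6 the allowed l are 0, 1, …, 5.
Per l-value: l=1 → 2; l=2 → 2; l=3 → 2; l=4 → 2; l=5 → 2.
Total orbitals: 2 + 2 + 2 + 2 + 2 = 10.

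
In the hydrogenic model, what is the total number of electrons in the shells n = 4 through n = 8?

380

Shell n has n² orbitals: 4²=16 + 5²=25 + 6²=36 + 7²=49 + 8²=64 = 190 orbitals.
Two spin states per orbital: 2 × 190 = 380 electrons.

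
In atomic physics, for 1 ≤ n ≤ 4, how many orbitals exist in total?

Total orbitals = 1² + 2² + 3² + 4² = 30.

30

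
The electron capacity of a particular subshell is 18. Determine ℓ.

ℓ = 4

2(2ℓ+1) = 18 ⇒ 2ℓ+1 = 9 ⇒ ℓ = 4.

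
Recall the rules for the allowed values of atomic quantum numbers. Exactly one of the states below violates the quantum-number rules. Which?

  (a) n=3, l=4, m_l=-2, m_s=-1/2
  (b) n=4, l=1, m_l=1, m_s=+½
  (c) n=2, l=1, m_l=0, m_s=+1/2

(a)

(a) has l = 4 ≥ n = 3, violating 0 ≤ l ≤ n−1.
The remaining sets (b), (c) satisfy all four rules.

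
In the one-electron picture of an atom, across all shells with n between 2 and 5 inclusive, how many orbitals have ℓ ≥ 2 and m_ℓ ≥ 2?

Per-shell orbital counts meeting the constraint:
n=3 → 1; n=4 → 3; n=5 → 6.
Total orbitals: 1 + 3 + 6 = 10.

10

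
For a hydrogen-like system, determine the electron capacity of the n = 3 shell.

18

A shell holds 2n² electrons: 2 × 3² = 2 × 9 = 18.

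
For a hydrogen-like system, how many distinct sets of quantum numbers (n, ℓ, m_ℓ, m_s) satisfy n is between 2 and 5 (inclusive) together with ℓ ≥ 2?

76

Count contributing orbitals for each principal shell:
n=3 → 5; n=4 → 12; n=5 → 21.
Orbitals: 5 + 12 + 21 = 38. Including both spin states (m_s = ±1/2) gives 2 × 38 = 76 states.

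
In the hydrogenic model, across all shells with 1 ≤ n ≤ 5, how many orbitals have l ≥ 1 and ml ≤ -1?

20

Count contributing orbitals for each principal shell:
n=2 → 1; n=3 → 3; n=4 → 6; n=5 → 10.
Total orbitals: 1 + 3 + 6 + 10 = 20.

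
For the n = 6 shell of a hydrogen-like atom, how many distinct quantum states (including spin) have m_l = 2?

The n = 6 shell has l = 0 through 5; check each.
The (l, m_l) pairs meeting m_l = 2 give: l=2 → 1; l=3 → 1; l=4 → 1; l=5 → 1.
Orbitals: 1 + 1 + 1 + 1 = 4. Each orbital carries two spin states, so 4 × 2 = 8 states.

8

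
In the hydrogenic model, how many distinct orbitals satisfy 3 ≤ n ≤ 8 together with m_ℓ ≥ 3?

35

Count contributing orbitals for each principal shell:
n=4 → 1; n=5 → 3; n=6 → 6; n=7 → 10; n=8 → 15.
Total orbitals: 1 + 3 + 6 + 10 + 15 = 35.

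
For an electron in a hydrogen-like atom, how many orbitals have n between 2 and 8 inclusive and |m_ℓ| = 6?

Treat each shell separately and count matching orbitals:
n=7 → 2; n=8 → 4.
Total orbitals: 2 + 4 = 6.

6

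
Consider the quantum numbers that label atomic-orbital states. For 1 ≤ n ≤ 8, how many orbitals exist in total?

Total orbitals = 1² + 2² + 3² + 4² + 5² + 6² + 7² + 8² = 204.

204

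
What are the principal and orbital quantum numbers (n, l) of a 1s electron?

The leading integer gives n = 1; the letter 's' means l = 0.

n = 1, l = 0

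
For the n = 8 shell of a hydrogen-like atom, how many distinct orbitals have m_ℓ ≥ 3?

15

With n = 8 the allowed ℓ are 0, 1, …, 7.
Per ℓ-value: ℓ=3 → 1; ℓ=4 → 2; ℓ=5 → 3; ℓ=6 → 4; ℓ=7 → 5.
Total orbitals: 1 + 2 + 3 + 4 + 5 = 15.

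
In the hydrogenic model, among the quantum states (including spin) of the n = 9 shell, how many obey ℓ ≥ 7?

64

With n = 9 the allowed ℓ are 0, 1, …, 8.
Orbitals with ℓ ≥ 7, by ℓ: ℓ=7 → 15; ℓ=8 → 17.
Orbitals: 15 + 17 = 32. Each orbital carries two spin states, so 32 × 2 = 64 states.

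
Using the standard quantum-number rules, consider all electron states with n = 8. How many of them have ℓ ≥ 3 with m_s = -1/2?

For n = 8, ℓ ranges over 0 … 7.
Orbitals with ℓ ≥ 3, by ℓ: ℓ=3 → 7; ℓ=4 → 9; ℓ=5 → 11; ℓ=6 → 13; ℓ=7 → 15.
Orbitals: 7 + 9 + 11 + 13 + 15 = 55. With m_s fixed to a single value there is one state per orbital, giving 55 states.

55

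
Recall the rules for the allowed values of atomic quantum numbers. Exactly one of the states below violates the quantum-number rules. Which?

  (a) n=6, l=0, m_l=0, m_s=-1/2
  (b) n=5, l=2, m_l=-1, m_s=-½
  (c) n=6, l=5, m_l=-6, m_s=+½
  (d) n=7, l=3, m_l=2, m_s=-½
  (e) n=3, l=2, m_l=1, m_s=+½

(c)

(c) has |m_l| = 6 > l = 5, violating −l ≤ m_l ≤ l.
The remaining sets (a), (b), (d), (e) satisfy all four rules.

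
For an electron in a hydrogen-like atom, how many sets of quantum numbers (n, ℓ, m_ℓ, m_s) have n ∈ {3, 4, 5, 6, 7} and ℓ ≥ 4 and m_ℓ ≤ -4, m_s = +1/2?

Count contributing orbitals for each principal shell:
n=5 → 1; n=6 → 3; n=7 → 6.
Orbitals: 1 + 3 + 6 = 10. With m_s fixed to +1/2 there is one state per orbital, so 10 states.

10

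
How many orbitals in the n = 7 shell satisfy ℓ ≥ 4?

33

The (ℓ, m_ℓ) pairs meeting ℓ ≥ 4 give: ℓ=4 → 9; ℓ=5 → 11; ℓ=6 → 13.
Total orbitals: 9 + 11 + 13 = 33.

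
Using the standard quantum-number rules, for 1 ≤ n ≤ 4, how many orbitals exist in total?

30

Total orbitals = 1² + 2² + 3² + 4² = 30.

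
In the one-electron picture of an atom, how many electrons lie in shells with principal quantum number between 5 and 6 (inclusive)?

122

Shell n has n² orbitals: 5²=25 + 6²=36 = 61 orbitals.
Two spin states per orbital: 2 × 61 = 122 electrons.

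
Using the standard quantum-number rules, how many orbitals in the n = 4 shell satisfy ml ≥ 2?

3

Go through l = 0, …, 3 (the values permitted for n = 4).
Contributions: l=2 → 1; l=3 → 2.
Total orbitals: 1 + 2 = 3.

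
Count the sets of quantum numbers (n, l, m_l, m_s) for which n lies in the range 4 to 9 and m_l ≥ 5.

Work shell by shell — for each n, count the (l, m_l) pairs that satisfy m_l ≥ 5:
n=6 → 1; n=7 → 3; n=8 → 6; n=9 → 10.
Orbitals: 1 + 3 + 6 + 10 = 20. Including both spin states (m_s = ±1/2) gives 2 × 20 = 40 states.

40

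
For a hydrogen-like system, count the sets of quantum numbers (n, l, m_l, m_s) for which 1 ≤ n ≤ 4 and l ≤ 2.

46

Count contributing orbitals for each principal shell:
n=1 → 1; n=2 → 4; n=3 → 9; n=4 → 9.
Orbitals: 1 + 4 + 9 + 9 = 23. Including both spin states (m_s = ±1/2) gives 2 × 23 = 46 states.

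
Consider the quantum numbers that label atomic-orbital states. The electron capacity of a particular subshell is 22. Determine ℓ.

ℓ = 5

2(2ℓ+1) = 22 ⇒ 2ℓ+1 = 11 ⇒ ℓ = 5.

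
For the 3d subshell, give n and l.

n = 3, l = 2

The leading integer gives n = 3; the letter 'd' means l = 2.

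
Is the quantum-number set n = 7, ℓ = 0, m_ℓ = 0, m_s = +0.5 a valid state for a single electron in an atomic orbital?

n = 7 is a positive integer. ℓ = 0 satisfies 0 ≤ ℓ ≤ n−1 = 6. m_ℓ = 0 lies in the range −ℓ … +ℓ (here 0). m_s = +1/2 is one of ±1/2.
All four constraints are satisfied.

Allowed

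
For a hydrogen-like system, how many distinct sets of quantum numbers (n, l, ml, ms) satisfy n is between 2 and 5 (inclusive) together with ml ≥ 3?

8

Go shell by shell, enumerating (l, ml) with ml ≥ 3:
n=4 → 1; n=5 → 3.
Orbitals: 1 + 3 = 4. Including both spin states (ms = ±1/2) gives 2 × 4 = 8 states.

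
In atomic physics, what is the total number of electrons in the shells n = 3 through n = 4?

50

Shell n has n² orbitals: 3²=9 + 4²=16 = 25 orbitals.
Two spin states per orbital: 2 × 25 = 50 electrons.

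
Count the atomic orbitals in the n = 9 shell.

The n = 9 shell contains n² = 9² = 81 orbitals.

81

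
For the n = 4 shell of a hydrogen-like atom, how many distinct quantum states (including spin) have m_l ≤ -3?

2

With n = 4 the allowed l are 0, 1, …, 3.
Per l-value: l=3 → 1.
Orbitals: 1. Each orbital carries two spin states, so 1 × 2 = 2 states.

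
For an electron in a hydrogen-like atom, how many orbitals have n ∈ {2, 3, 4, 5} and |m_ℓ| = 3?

6

Count contributing orbitals for each principal shell:
n=4 → 2; n=5 → 4.
Total orbitals: 2 + 4 = 6.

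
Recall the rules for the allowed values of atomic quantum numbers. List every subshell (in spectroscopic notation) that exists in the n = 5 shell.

5s, 5p, 5d, 5f, 5g

For n = 5, l runs from 0 to 4. In spectroscopic notation l = 0,1,2,… ↔ s,p,d,f,g,h,i, so the subshells are 5s, 5p, 5d, 5f, 5g.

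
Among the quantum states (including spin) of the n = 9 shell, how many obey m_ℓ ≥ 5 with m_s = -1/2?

10

With n = 9 the allowed ℓ are 0, 1, …, 8.
Orbitals with m_ℓ ≥ 5, by ℓ: ℓ=5 → 1; ℓ=6 → 2; ℓ=7 → 3; ℓ=8 → 4.
Orbitals: 1 + 2 + 3 + 4 = 10. With m_s fixed to a single value there is one state per orbital, giving 10 states.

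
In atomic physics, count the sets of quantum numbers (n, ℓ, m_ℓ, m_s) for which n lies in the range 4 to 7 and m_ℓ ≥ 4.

20

For each n in the range, tally the orbitals obeying m_ℓ ≥ 4:
n=5 → 1; n=6 → 3; n=7 → 6.
Orbitals: 1 + 3 + 6 = 10. Including both spin states (m_s = ±1/2) gives 2 × 10 = 20 states.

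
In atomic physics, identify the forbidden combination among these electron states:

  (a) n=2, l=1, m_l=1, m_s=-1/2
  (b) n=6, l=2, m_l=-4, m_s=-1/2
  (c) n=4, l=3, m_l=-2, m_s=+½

(b)

(b) has |m_l| = 4 > l = 2, violating −l ≤ m_l ≤ l.
The remaining sets (a), (c) satisfy all four rules.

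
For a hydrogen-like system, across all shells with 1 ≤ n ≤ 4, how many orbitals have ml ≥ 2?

Work shell by shell — for each n, count the (l, ml) pairs that satisfy ml ≥ 2:
n=3 → 1; n=4 → 3.
Total orbitals: 1 + 3 = 4.

4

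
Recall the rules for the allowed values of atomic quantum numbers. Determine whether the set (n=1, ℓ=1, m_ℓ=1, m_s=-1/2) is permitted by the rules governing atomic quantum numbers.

The orbital quantum number must satisfy 0 ≤ ℓ ≤ n−1. With n = 1 the allowed ℓ values are 0, so ℓ = 1 is out of range.

Not allowed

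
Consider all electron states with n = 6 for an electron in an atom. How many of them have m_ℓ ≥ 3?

12

Orbitals with m_ℓ ≥ 3, by ℓ: ℓ=3 → 1; ℓ=4 → 2; ℓ=5 → 3.
Orbitals: 1 + 2 + 3 = 6. Each orbital carries two spin states, so 6 × 2 = 12 states.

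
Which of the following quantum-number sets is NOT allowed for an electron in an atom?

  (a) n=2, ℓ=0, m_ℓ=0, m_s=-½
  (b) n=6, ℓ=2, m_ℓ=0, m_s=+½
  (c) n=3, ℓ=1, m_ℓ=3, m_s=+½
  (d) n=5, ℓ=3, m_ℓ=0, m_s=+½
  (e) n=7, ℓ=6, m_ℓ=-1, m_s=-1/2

(c)

(c) has |m_ℓ| = 3 > ℓ = 1, violating −ℓ ≤ m_ℓ ≤ ℓ.
The remaining sets (a), (b), (d), (e) satisfy all four rules.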